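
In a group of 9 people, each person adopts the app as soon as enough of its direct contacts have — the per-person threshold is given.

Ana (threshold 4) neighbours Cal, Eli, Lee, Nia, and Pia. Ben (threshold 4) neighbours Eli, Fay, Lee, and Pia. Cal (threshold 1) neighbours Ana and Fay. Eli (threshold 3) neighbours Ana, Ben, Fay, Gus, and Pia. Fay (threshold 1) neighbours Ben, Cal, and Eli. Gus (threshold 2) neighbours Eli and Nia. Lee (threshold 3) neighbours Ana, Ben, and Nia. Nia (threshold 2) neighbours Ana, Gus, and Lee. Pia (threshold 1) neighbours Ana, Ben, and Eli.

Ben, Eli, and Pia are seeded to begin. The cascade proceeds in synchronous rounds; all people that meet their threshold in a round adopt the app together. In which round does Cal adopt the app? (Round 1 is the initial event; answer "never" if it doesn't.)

Round 1 — Ben, Eli, Pia adopt the app (initial).
Round 2 — checking thresholds:
  Ana: 2 of 5 neighbours < 4, not yet.
  Fay: 2 of 3 neighbours ≥ 1, adopts the app.
  Gus: 1 of 2 neighbours < 2, not yet.
  Lee: 1 of 3 neighbours < 3, not yet.
Round 3 — checking thresholds:
  Ana: 2 of 5 neighbours < 4, not yet.
  Cal: 1 of 2 neighbours ≥ 1, adopts the app.
  Gus: 1 of 2 neighbours < 2, not yet.
  Lee: 1 of 3 neighbours < 3, not yet.
Round 4 — no new adoptions; cascade stops.

3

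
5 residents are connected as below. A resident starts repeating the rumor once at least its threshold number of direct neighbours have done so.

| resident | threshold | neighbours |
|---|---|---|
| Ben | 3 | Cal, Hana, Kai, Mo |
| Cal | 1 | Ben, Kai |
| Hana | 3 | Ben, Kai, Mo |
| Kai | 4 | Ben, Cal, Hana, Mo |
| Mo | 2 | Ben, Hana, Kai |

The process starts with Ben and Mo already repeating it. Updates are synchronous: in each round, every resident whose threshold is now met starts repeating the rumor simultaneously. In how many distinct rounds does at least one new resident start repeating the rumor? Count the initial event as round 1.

Round 1 — Ben, Mo start repeating the rumor (initial).
Round 2 — checking thresholds:
  Cal: 1 of 2 neighbours ≥ 1, starts repeating the rumor.
  Hana: 2 of 3 neighbours < 3, holds.
  Kai: 2 of 4 neighbours < 4, holds.
Round 3 — no new spreads; cascade stops.

2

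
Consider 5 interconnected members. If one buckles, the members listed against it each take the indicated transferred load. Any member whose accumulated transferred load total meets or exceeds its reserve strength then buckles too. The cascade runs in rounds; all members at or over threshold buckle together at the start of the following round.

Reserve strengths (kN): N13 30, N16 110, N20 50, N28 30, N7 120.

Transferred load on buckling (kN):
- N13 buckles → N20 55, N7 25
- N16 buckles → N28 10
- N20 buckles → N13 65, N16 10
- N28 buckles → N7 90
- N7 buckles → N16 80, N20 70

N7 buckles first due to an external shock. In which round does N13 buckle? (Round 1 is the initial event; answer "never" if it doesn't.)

Round 1 — N7 buckles (initial).
  N16: +80 → 80 < 110
  N20: +70 → 70 ≥ 50
Round 2 — N20 buckles.
  N13: +65 → 65 ≥ 30
  N16: +10 → 90 < 110
Round 3 — N13 buckles.
No further bucklings.

3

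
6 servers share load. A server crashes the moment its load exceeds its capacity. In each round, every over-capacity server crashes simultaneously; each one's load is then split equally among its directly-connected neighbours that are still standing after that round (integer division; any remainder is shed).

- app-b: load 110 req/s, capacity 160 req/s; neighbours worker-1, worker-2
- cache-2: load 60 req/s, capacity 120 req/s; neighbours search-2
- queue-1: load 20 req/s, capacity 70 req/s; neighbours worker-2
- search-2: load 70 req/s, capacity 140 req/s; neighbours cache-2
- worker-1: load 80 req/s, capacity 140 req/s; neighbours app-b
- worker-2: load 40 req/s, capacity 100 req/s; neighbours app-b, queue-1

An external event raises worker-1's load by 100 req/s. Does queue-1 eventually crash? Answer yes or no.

yes

Round 1 — worker-1 at 180 > 140. worker-1 crashes.
  worker-1 sheds 180 req/s to app-b: 180 each.
    app-b: 110+180 = 290 > 160
Round 2 — app-b crashes.
  app-b sheds 290 req/s to worker-2: 290 each.
    worker-2: 40+290 = 330 > 100
Round 3 — worker-2 crashes.
  worker-2 sheds 330 req/s to queue-1: 330 each.
    queue-1: 20+330 = 350 > 70
Round 4 — queue-1 crashes.
  queue-1 sheds 350 req/s: no online neighbours, lost.
No further crashes.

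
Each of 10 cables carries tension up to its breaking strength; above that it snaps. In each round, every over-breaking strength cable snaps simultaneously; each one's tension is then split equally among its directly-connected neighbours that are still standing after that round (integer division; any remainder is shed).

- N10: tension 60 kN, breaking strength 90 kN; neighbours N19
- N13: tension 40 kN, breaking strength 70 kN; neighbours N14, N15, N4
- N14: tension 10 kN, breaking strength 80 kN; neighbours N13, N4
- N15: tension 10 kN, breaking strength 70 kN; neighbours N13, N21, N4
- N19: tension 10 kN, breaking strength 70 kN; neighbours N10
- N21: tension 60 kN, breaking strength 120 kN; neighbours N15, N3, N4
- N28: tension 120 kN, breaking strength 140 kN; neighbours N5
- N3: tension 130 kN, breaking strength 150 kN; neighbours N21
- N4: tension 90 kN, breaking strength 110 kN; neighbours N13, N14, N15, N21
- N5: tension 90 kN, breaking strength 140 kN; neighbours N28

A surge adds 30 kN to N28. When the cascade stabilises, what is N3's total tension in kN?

Round 1 — N28 at 150 > 140. N28 snaps.
  N28 sheds 150 kN to N5: 150 each.
    N5: 90+150 = 240 > 140
Round 2 — N5 snaps.
  N5 sheds 240 kN: no online neighbours, lost.
No further breaks.

130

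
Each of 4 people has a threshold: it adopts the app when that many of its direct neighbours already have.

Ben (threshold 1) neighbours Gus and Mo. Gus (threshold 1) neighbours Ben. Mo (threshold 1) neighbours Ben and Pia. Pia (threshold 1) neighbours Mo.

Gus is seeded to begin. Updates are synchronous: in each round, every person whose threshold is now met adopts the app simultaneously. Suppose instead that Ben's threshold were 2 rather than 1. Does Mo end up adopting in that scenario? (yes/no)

no

With Ben's threshold at 2:
Round 1 — Gus adopts the app (initial).
Round 2 — no new adoptions; cascade stops.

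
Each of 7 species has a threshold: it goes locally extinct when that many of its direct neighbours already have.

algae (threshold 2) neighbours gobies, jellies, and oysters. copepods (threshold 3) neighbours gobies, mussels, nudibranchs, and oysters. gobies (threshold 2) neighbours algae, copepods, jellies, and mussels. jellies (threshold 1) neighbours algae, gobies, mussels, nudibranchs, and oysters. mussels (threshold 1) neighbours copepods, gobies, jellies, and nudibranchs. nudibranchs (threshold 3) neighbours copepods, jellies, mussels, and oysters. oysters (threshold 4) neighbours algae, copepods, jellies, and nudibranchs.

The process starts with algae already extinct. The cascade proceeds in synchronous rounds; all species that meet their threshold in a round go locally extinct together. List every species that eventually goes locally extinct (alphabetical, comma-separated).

Round 1 — algae goes locally extinct (initial).
Round 2 — checking thresholds:
  gobies: 1 of 4 neighbours < 2, not yet.
  jellies: 1 of 5 neighbours ≥ 1, goes locally extinct.
  oysters: 1 of 4 neighbours < 4, not yet.
Round 3 — checking thresholds:
  gobies: 2 of 4 neighbours ≥ 2, goes locally extinct.
  mussels: 1 of 4 neighbours ≥ 1, goes locally extinct.
  nudibranchs: 1 of 4 neighbours < 3, not yet.
  oysters: 2 of 4 neighbours < 4, not yet.
Round 4 — no new extinctions; cascade stops.

algae, gobies, jellies, mussels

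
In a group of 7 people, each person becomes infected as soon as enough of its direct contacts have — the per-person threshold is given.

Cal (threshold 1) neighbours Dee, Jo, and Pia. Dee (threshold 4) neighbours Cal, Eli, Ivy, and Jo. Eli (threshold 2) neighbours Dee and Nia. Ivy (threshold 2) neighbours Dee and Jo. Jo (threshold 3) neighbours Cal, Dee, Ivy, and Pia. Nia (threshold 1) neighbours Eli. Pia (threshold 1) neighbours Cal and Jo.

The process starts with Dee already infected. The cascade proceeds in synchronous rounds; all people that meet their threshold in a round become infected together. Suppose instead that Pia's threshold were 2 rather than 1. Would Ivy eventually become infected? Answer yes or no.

no

With Pia's threshold at 2:
Round 1 — Dee becomes infected (initial).
Round 2 — checking thresholds:
  Cal: 1 of 3 neighbours ≥ 1, becomes infected.
  Eli: 1 of 2 neighbours < 2, not yet.
  Ivy: 1 of 2 neighbours < 2, not yet.
  Jo: 1 of 4 neighbours < 3, not yet.
Round 3 — no new infections; cascade stops.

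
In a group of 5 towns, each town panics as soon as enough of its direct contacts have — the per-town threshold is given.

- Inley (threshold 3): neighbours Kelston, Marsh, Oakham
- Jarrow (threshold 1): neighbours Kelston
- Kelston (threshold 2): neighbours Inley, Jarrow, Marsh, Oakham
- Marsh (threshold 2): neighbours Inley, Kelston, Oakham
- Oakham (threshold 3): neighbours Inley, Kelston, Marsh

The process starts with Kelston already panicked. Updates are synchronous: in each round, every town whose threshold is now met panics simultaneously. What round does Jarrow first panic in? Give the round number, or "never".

2

Round 1 — Kelston panics (initial).
Round 2 — checking thresholds:
  Inley: 1 of 3 neighbours < 3, holds.
  Jarrow: 1 of 1 neighbours ≥ 1, panics.
  Marsh: 1 of 3 neighbours < 2, holds.
  Oakham: 1 of 3 neighbours < 3, holds.
Round 3 — no new panics; cascade stops.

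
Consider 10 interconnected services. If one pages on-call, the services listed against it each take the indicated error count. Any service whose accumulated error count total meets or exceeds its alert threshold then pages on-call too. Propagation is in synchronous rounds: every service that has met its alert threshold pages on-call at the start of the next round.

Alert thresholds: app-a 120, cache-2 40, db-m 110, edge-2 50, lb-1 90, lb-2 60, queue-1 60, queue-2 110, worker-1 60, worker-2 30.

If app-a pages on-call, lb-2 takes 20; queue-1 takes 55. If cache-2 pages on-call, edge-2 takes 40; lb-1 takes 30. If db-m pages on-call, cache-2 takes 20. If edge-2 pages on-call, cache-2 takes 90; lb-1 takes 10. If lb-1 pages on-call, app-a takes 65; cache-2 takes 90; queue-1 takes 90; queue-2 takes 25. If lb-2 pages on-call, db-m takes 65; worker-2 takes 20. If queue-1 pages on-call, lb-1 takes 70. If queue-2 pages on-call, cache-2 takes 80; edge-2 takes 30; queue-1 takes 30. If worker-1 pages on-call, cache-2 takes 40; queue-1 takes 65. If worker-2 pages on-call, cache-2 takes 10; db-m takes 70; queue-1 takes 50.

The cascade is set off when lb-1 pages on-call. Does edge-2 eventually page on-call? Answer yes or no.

Round 1 — lb-1 pages on-call (initial).
  app-a: +65 → 65 < 120
  cache-2: +90 → 90 ≥ 40
  queue-1: +90 → 90 ≥ 60
  queue-2: +25 → 25 < 110
Round 2 — cache-2, queue-1 page on-call.
  edge-2: +40 → 40 < 50
No further pages.

no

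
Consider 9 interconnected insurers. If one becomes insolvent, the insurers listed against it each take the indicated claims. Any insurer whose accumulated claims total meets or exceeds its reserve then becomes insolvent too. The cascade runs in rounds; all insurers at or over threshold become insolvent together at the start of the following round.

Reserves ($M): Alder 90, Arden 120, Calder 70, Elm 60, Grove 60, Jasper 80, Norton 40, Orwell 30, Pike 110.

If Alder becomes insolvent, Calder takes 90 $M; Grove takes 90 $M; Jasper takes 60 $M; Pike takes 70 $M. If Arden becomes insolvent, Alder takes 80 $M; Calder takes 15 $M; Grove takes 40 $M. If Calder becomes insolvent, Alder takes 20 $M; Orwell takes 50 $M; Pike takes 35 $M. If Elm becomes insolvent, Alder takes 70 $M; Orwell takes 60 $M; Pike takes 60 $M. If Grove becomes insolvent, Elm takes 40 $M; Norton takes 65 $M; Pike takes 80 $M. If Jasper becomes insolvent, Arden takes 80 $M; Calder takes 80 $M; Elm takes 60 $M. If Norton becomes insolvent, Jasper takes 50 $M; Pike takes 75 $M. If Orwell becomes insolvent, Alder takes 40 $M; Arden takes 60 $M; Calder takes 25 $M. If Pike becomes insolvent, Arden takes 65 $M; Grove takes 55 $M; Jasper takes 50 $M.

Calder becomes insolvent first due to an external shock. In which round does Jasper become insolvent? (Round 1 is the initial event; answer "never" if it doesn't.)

Round 1 — Calder becomes insolvent (initial).
  Alder: +20 → 20 < 90
  Orwell: +50 → 50 ≥ 30
  Pike: +35 → 35 < 110
Round 2 — Orwell becomes insolvent.
  Alder: +40 → 60 < 90
  Arden: +60 → 60 < 120
No further insolvencies.

never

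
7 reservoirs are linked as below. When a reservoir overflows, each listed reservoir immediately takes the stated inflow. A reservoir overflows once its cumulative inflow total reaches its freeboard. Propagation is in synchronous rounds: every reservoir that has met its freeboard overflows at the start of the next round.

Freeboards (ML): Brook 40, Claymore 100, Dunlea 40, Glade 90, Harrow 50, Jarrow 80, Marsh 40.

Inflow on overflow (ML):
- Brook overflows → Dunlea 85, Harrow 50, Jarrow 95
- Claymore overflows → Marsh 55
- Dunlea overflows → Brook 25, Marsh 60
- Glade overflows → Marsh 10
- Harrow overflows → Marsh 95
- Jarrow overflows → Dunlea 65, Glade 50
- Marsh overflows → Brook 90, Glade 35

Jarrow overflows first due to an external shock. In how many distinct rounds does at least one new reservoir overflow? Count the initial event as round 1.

Round 1 — Jarrow overflows (initial).
  Dunlea: +65 → 65 ≥ 40
  Glade: +50 → 50 < 90
Round 2 — Dunlea overflows.
  Brook: +25 → 25 < 40
  Marsh: +60 → 60 ≥ 40
Round 3 — Marsh overflows.
  Brook: +90 → 115 ≥ 40
  Glade: +35 → 85 < 90
Round 4 — Brook overflows.
  Harrow: +50 → 50 ≥ 50
Round 5 — Harrow overflows.
No further overflows.

5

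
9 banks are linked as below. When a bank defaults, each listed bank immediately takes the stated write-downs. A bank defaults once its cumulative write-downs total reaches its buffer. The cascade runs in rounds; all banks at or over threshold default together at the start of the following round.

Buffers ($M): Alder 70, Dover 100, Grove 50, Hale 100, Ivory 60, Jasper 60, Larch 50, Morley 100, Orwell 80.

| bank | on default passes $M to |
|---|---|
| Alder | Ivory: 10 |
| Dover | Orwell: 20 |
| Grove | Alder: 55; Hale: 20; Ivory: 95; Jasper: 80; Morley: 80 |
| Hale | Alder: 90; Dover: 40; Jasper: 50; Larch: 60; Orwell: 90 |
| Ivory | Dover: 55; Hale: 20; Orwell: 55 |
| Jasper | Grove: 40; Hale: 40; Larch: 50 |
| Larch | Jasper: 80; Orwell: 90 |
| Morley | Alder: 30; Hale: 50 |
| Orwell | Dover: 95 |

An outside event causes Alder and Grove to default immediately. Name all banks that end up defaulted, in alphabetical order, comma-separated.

Round 1 — Alder, Grove default (initial).
  Hale: +20 → 20 < 100
  Ivory: +10+95 → 105 ≥ 60
  Jasper: +80 → 80 ≥ 60
  Morley: +80 → 80 < 100
Round 2 — Ivory, Jasper default.
  Dover: +55 → 55 < 100
  Hale: +20+40 → 80 < 100
  Larch: +50 → 50 ≥ 50
  Orwell: +55 → 55 < 80
Round 3 — Larch defaults.
  Orwell: +90 → 145 ≥ 80
Round 4 — Orwell defaults.
  Dover: +95 → 150 ≥ 100
Round 5 — Dover defaults.
No further defaults.

Alder, Dover, Grove, Ivory, Jasper, Larch, Orwell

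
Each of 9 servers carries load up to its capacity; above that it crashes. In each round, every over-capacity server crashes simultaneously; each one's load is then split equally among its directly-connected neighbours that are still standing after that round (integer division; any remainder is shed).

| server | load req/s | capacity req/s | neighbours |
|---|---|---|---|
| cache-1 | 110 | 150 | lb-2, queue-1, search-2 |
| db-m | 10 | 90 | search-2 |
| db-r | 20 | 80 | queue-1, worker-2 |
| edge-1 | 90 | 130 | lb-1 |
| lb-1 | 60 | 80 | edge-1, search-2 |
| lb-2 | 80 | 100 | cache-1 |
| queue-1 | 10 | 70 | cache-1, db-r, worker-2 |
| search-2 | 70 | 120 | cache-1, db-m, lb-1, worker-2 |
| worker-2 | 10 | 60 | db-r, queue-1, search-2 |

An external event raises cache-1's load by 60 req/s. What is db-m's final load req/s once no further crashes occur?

Round 1 — cache-1 at 170 > 150. cache-1 crashes.
  cache-1 sheds 170 req/s to lb-2, queue-1, search-2: 56 each (2 lost).
    lb-2: 80+56 = 136 > 100
    queue-1: 10+56 = 66 ≤ 70
    search-2: 70+56 = 126 > 120
Round 2 — lb-2, search-2 crash.
  lb-2 sheds 136 req/s: no online neighbours, lost.
  search-2 sheds 126 req/s to db-m, lb-1, worker-2: 42 each.
    db-m: 10+42 = 52 ≤ 90
    lb-1: 60+42 = 102 > 80
    worker-2: 10+42 = 52 ≤ 60
Round 3 — lb-1 crashes.
  lb-1 sheds 102 req/s to edge-1: 102 each.
    edge-1: 90+102 = 192 > 130
Round 4 — edge-1 crashes.
  edge-1 sheds 192 req/s: no online neighbours, lost.
No further crashes.

52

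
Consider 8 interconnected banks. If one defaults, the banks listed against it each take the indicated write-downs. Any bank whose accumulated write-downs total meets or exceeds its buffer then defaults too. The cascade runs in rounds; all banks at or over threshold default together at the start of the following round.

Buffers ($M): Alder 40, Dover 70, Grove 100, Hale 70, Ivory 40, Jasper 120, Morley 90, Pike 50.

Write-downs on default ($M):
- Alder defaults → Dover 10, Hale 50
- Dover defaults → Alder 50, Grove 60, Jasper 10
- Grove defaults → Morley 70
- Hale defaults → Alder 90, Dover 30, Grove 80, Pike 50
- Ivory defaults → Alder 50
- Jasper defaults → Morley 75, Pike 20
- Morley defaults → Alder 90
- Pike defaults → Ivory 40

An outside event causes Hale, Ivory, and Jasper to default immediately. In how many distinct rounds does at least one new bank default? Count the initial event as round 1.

2

Round 1 — Hale, Ivory, Jasper default (initial).
  Alder: +90+50 → 140 ≥ 40
  Dover: +30 → 30 < 70
  Grove: +80 → 80 < 100
  Morley: +75 → 75 < 90
  Pike: +50+20 → 70 ≥ 50
Round 2 — Alder, Pike default.
  Dover: +10 → 40 < 70
No further defaults.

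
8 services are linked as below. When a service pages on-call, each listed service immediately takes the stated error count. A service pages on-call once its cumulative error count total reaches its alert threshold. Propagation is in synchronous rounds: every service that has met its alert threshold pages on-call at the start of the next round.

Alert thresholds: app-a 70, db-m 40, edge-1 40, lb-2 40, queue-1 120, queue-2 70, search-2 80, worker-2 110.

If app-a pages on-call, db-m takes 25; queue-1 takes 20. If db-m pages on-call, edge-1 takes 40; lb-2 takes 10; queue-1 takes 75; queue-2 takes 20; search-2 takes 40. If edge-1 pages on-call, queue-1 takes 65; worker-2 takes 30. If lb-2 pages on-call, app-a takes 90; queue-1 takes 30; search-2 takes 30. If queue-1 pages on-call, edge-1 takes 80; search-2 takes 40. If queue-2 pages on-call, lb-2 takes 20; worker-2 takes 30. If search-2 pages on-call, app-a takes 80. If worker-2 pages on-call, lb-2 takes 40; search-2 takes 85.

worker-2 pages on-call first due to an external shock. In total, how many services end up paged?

4

Round 1 — worker-2 pages on-call (initial).
  lb-2: +40 → 40 ≥ 40
  search-2: +85 → 85 ≥ 80
Round 2 — lb-2, search-2 page on-call.
  app-a: +90+80 → 170 ≥ 70
  queue-1: +30 → 30 < 120
Round 3 — app-a pages on-call.
  db-m: +25 → 25 < 40
  queue-1: +20 → 50 < 120
No further pages.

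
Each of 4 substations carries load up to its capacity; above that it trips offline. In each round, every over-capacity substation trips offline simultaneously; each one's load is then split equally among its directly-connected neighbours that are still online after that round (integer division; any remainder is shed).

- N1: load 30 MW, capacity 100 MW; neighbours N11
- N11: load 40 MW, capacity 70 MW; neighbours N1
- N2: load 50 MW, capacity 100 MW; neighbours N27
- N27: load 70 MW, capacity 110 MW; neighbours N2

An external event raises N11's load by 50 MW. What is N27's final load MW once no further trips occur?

70

Round 1 — N11 at 90 > 70. N11 trips offline.
  N11 sheds 90 MW to N1: 90 each.
    N1: 30+90 = 120 > 100
Round 2 — N1 trips offline.
  N1 sheds 120 MW: no online neighbours, lost.
No further trips.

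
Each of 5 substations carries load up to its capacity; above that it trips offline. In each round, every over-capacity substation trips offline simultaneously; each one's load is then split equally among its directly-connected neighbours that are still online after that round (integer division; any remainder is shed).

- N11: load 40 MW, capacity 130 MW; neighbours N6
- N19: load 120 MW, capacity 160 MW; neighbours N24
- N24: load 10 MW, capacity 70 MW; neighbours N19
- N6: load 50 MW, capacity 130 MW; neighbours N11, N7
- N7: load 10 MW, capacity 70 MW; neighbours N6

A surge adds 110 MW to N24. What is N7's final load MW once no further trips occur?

Round 1 — N24 at 120 > 70. N24 trips offline.
  N24 sheds 120 MW to N19: 120 each.
    N19: 120+120 = 240 > 160
Round 2 — N19 trips offline.
  N19 sheds 240 MW: no online neighbours, lost.
No further trips.

10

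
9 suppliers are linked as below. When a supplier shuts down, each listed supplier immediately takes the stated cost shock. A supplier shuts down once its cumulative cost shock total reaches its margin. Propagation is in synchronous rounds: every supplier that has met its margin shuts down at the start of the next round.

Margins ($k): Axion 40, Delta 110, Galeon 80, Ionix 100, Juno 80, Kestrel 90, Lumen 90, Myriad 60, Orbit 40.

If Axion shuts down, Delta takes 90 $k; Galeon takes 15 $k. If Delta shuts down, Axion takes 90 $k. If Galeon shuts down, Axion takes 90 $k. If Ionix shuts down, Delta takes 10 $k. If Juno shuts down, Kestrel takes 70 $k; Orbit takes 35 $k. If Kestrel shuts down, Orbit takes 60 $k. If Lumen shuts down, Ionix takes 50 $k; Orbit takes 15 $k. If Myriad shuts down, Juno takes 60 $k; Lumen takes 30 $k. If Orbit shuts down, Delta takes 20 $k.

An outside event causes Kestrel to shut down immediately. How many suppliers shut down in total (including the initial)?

2

Round 1 — Kestrel shuts down (initial).
  Orbit: +60 → 60 ≥ 40
Round 2 — Orbit shuts down.
  Delta: +20 → 20 < 110
No further shutdowns.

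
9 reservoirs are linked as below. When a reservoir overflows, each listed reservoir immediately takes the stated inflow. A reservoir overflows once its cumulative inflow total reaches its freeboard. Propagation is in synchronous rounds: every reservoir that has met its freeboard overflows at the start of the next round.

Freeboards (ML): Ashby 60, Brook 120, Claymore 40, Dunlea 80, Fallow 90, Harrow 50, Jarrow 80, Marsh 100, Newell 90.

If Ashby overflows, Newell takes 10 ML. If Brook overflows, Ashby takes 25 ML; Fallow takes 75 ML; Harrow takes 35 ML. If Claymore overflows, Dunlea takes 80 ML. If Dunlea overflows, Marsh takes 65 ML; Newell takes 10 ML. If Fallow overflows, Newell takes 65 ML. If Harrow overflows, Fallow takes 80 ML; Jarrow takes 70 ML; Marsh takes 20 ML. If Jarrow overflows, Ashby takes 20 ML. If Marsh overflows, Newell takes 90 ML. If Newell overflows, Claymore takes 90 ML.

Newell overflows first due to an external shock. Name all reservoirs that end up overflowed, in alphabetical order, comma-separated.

Round 1 — Newell overflows (initial).
  Claymore: +90 → 90 ≥ 40
Round 2 — Claymore overflows.
  Dunlea: +80 → 80 ≥ 80
Round 3 — Dunlea overflows.
  Marsh: +65 → 65 < 100
No further overflows.

Claymore, Dunlea, Newell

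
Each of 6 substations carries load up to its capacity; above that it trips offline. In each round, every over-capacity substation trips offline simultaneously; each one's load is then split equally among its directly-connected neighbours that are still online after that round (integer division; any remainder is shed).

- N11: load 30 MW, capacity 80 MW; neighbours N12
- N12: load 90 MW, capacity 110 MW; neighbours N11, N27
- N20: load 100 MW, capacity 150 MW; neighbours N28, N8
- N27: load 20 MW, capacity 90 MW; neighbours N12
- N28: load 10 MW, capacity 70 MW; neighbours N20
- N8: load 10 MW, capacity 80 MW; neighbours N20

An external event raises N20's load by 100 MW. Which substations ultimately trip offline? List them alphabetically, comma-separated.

Round 1 — N20 at 200 > 150. N20 trips offline.
  N20 sheds 200 MW to N28, N8: 100 each.
    N28: 10+100 = 110 > 70
    N8: 10+100 = 110 > 80
Round 2 — N28, N8 trip offline.
  N28 sheds 110 MW: no online neighbours, lost.
  N8 sheds 110 MW: no online neighbours, lost.
No further trips.

N20, N28, N8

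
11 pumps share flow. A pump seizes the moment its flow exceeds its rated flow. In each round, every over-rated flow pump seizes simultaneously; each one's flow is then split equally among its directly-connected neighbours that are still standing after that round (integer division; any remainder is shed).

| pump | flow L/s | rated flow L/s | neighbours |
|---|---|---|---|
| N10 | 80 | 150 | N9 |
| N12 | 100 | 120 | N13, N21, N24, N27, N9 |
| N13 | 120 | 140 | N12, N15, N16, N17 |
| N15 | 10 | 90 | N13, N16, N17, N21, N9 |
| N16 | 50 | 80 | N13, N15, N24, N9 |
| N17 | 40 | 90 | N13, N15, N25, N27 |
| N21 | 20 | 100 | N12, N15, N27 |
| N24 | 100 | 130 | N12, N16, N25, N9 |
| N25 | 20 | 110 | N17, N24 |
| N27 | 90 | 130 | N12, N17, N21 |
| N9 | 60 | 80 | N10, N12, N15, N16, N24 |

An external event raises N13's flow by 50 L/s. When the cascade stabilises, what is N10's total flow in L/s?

142

Round 1 — N13 at 170 > 140. N13 seizes.
  N13 sheds 170 L/s to N12, N15, N16, N17: 42 each (2 lost).
    N12: 100+42 = 142 > 120
    N15: 10+42 = 52 ≤ 90
    N16: 50+42 = 92 > 80
    N17: 40+42 = 82 ≤ 90
Round 2 — N12, N16 seize.
  N12 sheds 142 L/s to N21, N24, N27, N9: 35 each (2 lost).
    N21: 20+35 = 55 ≤ 100
    N24: 100+35 = 135 > 130
    N27: 90+35 = 125 ≤ 130
    N9: 60+35 = 95 > 80
  N16 sheds 92 L/s to N15, N24, N9: 30 each (2 lost).
    N15: 52+30 = 82 ≤ 90
    N24: 135+30 = 165 > 130
    N9: 95+30 = 125 > 80
Round 3 — N24, N9 seize.
  N24 sheds 165 L/s to N25: 165 each.
    N25: 20+165 = 185 > 110
  N9 sheds 125 L/s to N10, N15: 62 each (1 lost).
    N10: 80+62 = 142 ≤ 150
    N15: 82+62 = 144 > 90
Round 4 — N15, N25 seize.
  N15 sheds 144 L/s to N17, N21: 72 each.
    N17: 82+72 = 154 > 90
    N21: 55+72 = 127 > 100
  N25 sheds 185 L/s to N17: 185 each.
    N17: 154+185 = 339 > 90
Round 5 — N17, N21 seize.
  N17 sheds 339 L/s to N27: 339 each.
    N27: 125+339 = 464 > 130
  N21 sheds 127 L/s to N27: 127 each.
    N27: 464+127 = 591 > 130
Round 6 — N27 seizes.
  N27 sheds 591 L/s: no online neighbours, lost.
No further seizures.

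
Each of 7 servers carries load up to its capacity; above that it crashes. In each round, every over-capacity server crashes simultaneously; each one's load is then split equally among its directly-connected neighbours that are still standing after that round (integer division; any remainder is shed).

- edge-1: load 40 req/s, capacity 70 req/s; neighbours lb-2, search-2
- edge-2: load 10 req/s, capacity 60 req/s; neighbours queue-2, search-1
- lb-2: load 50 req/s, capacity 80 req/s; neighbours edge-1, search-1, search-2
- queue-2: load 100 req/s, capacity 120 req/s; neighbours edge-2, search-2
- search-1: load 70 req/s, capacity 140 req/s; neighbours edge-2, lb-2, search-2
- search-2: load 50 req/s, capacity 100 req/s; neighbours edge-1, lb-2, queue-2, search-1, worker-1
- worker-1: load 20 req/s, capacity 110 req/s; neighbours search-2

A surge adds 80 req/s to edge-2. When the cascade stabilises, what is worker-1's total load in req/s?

68

Round 1 — edge-2 at 90 > 60. edge-2 crashes.
  edge-2 sheds 90 req/s to queue-2, search-1: 45 each.
    queue-2: 100+45 = 145 > 120
    search-1: 70+45 = 115 ≤ 140
Round 2 — queue-2 crashes.
  queue-2 sheds 145 req/s to search-2: 145 each.
    search-2: 50+145 = 195 > 100
Round 3 — search-2 crashes.
  search-2 sheds 195 req/s to edge-1, lb-2, search-1, worker-1: 48 each (3 lost).
    edge-1: 40+48 = 88 > 70
    lb-2: 50+48 = 98 > 80
    search-1: 115+48 = 163 > 140
    worker-1: 20+48 = 68 ≤ 110
Round 4 — edge-1, lb-2, search-1 crash.
  edge-1 sheds 88 req/s: no online neighbours, lost.
  lb-2 sheds 98 req/s: no online neighbours, lost.
  search-1 sheds 163 req/s: no online neighbours, lost.
No further crashes.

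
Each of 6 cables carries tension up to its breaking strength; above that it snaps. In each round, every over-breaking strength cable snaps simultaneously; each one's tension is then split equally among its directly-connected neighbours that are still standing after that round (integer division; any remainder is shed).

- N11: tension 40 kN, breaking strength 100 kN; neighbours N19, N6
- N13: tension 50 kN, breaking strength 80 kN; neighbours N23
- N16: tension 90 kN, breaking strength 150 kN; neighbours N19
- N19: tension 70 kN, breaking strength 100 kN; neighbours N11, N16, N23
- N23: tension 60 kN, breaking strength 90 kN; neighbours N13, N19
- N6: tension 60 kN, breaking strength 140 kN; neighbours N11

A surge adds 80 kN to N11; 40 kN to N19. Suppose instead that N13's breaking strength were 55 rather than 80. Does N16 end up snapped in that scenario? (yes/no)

With N13's breaking strength at 55:
Round 1 — N11 at 120 > 100; N19 at 110 > 100. N11, N19 snap.
  N11 sheds 120 kN to N6: 120 each.
    N6: 60+120 = 180 > 140
  N19 sheds 110 kN to N16, N23: 55 each.
    N16: 90+55 = 145 ≤ 150
    N23: 60+55 = 115 > 90
Round 2 — N23, N6 snap.
  N23 sheds 115 kN to N13: 115 each.
    N13: 50+115 = 165 > 55
  N6 sheds 180 kN: no online neighbours, lost.
Round 3 — N13 snaps.
  N13 sheds 165 kN: no online neighbours, lost.
No further breaks.

no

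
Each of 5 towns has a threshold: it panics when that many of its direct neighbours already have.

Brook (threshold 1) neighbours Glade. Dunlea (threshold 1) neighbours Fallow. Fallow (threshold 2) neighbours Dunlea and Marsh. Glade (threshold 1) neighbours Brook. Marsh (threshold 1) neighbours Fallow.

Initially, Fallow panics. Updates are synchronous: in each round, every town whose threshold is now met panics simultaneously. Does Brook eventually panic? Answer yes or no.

no

Round 1 — Fallow panics (initial).
Round 2 — checking thresholds:
  Dunlea: 1 of 1 neighbours ≥ 1, panics.
  Marsh: 1 of 1 neighbours ≥ 1, panics.
Round 3 — no new panics; cascade stops.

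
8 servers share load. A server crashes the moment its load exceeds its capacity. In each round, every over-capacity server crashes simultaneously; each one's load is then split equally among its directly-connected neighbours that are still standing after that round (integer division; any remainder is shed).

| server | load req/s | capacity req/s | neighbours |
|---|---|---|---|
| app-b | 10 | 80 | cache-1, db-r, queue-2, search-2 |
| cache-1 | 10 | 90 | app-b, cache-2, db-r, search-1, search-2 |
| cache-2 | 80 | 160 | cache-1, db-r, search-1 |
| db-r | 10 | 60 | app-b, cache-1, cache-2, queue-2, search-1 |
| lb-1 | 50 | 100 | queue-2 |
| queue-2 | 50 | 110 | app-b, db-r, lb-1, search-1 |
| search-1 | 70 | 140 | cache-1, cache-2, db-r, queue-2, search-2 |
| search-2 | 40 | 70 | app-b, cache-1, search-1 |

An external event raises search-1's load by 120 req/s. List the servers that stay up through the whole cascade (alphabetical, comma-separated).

app-b, cache-1, cache-2, db-r, lb-1, queue-2

Round 1 — search-1 at 190 > 140. search-1 crashes.
  search-1 sheds 190 req/s to cache-1, cache-2, db-r, queue-2, search-2: 38 each.
    cache-1: 10+38 = 48 ≤ 90
    cache-2: 80+38 = 118 ≤ 160
    db-r: 10+38 = 48 ≤ 60
    queue-2: 50+38 = 88 ≤ 110
    search-2: 40+38 = 78 > 70
Round 2 — search-2 crashes.
  search-2 sheds 78 req/s to app-b, cache-1: 39 each.
    app-b: 10+39 = 49 ≤ 80
    cache-1: 48+39 = 87 ≤ 90
No further crashes.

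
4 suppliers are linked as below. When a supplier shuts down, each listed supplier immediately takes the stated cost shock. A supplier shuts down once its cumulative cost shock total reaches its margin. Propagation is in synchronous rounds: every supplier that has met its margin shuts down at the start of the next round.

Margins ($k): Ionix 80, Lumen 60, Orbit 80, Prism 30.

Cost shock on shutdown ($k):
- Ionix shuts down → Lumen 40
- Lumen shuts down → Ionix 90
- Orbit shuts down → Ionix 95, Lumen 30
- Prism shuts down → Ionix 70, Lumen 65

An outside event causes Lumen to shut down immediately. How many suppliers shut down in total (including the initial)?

Round 1 — Lumen shuts down (initial).
  Ionix: +90 → 90 ≥ 80
Round 2 — Ionix shuts down.
No further shutdowns.

2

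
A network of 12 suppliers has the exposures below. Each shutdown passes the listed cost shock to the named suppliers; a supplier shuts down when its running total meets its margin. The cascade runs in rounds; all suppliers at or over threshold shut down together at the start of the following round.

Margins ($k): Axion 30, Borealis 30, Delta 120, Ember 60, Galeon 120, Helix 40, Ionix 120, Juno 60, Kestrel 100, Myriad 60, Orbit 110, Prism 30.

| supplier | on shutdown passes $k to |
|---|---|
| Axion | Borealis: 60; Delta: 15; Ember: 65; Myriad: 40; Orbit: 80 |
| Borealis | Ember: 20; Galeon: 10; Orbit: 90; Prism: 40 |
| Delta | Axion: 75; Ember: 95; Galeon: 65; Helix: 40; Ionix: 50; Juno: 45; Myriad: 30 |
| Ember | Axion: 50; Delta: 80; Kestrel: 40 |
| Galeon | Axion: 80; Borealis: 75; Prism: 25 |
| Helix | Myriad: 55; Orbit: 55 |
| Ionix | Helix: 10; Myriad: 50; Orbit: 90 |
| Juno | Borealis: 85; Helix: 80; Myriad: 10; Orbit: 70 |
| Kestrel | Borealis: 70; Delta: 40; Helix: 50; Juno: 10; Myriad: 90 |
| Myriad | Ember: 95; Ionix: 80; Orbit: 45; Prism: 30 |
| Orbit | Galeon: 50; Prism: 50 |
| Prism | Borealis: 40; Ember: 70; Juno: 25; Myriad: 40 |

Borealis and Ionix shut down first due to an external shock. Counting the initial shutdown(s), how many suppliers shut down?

7

Round 1 — Borealis, Ionix shut down (initial).
  Ember: +20 → 20 < 60
  Galeon: +10 → 10 < 120
  Helix: +10 → 10 < 40
  Myriad: +50 → 50 < 60
  Orbit: +90+90 → 180 ≥ 110
  Prism: +40 → 40 ≥ 30
Round 2 — Orbit, Prism shut down.
  Ember: +70 → 90 ≥ 60
  Galeon: +50 → 60 < 120
  Juno: +25 → 25 < 60
  Myriad: +40 → 90 ≥ 60
Round 3 — Ember, Myriad shut down.
  Axion: +50 → 50 ≥ 30
  Delta: +80 → 80 < 120
  Kestrel: +40 → 40 < 100
Round 4 — Axion shuts down.
  Delta: +15 → 95 < 120
No further shutdowns.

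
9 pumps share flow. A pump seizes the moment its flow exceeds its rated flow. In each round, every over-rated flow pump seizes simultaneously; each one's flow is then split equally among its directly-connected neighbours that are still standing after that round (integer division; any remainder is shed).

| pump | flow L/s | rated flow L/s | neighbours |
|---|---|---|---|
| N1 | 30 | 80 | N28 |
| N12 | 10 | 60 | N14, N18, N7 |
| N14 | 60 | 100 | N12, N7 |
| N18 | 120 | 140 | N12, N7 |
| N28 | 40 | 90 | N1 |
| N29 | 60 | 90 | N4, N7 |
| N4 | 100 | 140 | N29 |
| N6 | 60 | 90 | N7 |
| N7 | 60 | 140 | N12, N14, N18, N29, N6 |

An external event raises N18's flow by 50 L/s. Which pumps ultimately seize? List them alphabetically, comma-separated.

Round 1 — N18 at 170 > 140. N18 seizes.
  N18 sheds 170 L/s to N12, N7: 85 each.
    N12: 10+85 = 95 > 60
    N7: 60+85 = 145 > 140
Round 2 — N12, N7 seize.
  N12 sheds 95 L/s to N14: 95 each.
    N14: 60+95 = 155 > 100
  N7 sheds 145 L/s to N14, N29, N6: 48 each (1 lost).
    N14: 155+48 = 203 > 100
    N29: 60+48 = 108 > 90
    N6: 60+48 = 108 > 90
Round 3 — N14, N29, N6 seize.
  N14 sheds 203 L/s: no online neighbours, lost.
  N29 sheds 108 L/s to N4: 108 each.
    N4: 100+108 = 208 > 140
  N6 sheds 108 L/s: no online neighbours, lost.
Round 4 — N4 seizes.
  N4 sheds 208 L/s: no online neighbours, lost.
No further seizures.

N12, N14, N18, N29, N4, N6, N7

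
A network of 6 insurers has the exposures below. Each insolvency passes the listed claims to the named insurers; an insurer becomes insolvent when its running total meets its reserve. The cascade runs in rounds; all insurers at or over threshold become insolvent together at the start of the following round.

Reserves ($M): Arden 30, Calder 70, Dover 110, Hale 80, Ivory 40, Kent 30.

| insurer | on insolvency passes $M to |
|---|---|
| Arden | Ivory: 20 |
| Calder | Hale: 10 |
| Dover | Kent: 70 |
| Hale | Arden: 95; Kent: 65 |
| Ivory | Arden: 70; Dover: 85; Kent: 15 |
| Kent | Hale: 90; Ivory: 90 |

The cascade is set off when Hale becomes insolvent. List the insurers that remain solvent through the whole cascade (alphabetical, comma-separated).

Round 1 — Hale becomes insolvent (initial).
  Arden: +95 → 95 ≥ 30
  Kent: +65 → 65 ≥ 30
Round 2 — Arden, Kent become insolvent.
  Ivory: +20+90 → 110 ≥ 40
Round 3 — Ivory becomes insolvent.
  Dover: +85 → 85 < 110
No further insolvencies.

Calder, Dover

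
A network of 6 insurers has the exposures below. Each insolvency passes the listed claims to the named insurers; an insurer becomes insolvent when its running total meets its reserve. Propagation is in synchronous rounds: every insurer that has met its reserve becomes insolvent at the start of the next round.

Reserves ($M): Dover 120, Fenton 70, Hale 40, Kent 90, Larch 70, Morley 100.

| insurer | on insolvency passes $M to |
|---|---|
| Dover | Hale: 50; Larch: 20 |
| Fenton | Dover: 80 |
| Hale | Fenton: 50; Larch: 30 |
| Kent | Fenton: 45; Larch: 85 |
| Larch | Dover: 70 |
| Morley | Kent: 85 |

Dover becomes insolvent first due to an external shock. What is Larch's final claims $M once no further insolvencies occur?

Round 1 — Dover becomes insolvent (initial).
  Hale: +50 → 50 ≥ 40
  Larch: +20 → 20 < 70
Round 2 — Hale becomes insolvent.
  Fenton: +50 → 50 < 70
  Larch: +30 → 50 < 70
No further insolvencies.

50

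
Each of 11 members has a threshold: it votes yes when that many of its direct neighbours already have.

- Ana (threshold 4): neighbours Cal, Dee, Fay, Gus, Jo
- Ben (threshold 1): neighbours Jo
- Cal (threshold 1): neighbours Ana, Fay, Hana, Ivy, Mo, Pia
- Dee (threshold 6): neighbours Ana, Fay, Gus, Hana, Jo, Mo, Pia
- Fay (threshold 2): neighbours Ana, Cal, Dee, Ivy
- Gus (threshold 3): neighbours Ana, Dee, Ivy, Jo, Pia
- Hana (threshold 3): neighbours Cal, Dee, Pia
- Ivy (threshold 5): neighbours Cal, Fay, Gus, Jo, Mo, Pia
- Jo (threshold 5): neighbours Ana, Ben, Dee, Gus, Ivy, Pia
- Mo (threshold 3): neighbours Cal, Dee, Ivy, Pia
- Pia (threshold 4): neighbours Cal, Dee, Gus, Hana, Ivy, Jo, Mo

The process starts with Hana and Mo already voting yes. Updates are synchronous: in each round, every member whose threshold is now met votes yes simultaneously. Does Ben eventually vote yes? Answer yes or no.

no

Round 1 — Hana, Mo vote yes (initial).
Round 2 — checking thresholds:
  Cal: 2 of 6 neighbours ≥ 1, votes yes.
  Dee: 2 of 7 neighbours < 6, not yet.
  Ivy: 1 of 6 neighbours < 5, not yet.
  Pia: 2 of 7 neighbours < 4, not yet.
Round 3 — no new yes votes; cascade stops.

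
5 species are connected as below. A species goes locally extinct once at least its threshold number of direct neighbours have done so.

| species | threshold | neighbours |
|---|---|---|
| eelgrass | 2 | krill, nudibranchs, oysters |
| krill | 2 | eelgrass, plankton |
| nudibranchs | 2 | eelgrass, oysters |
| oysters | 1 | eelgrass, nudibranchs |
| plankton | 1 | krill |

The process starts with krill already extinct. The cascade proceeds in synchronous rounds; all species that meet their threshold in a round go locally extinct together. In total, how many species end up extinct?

2

Round 1 — krill goes locally extinct (initial).
Round 2 — checking thresholds:
  eelgrass: 1 of 3 neighbours < 2, holds.
  plankton: 1 of 1 neighbours ≥ 1, goes locally extinct.
Round 3 — no new extinctions; cascade stops.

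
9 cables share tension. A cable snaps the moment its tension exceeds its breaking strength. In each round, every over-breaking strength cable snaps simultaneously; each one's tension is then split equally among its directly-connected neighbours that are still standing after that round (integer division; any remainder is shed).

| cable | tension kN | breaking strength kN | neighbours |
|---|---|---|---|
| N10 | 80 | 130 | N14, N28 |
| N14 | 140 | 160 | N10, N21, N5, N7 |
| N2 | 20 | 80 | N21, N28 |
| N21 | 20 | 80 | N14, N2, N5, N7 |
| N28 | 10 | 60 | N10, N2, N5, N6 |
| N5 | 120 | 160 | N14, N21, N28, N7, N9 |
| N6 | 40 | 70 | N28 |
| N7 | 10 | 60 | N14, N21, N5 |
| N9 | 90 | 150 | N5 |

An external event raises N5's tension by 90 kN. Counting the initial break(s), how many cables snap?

8

Round 1 — N5 at 210 > 160. N5 snaps.
  N5 sheds 210 kN to N14, N21, N28, N7, N9: 42 each.
    N14: 140+42 = 182 > 160
    N21: 20+42 = 62 ≤ 80
    N28: 10+42 = 52 ≤ 60
    N7: 10+42 = 52 ≤ 60
    N9: 90+42 = 132 ≤ 150
Round 2 — N14 snaps.
  N14 sheds 182 kN to N10, N21, N7: 60 each (2 lost).
    N10: 80+60 = 140 > 130
    N21: 62+60 = 122 > 80
    N7: 52+60 = 112 > 60
Round 3 — N10, N21, N7 snap.
  N10 sheds 140 kN to N28: 140 each.
    N28: 52+140 = 192 > 60
  N21 sheds 122 kN to N2: 122 each.
    N2: 20+122 = 142 > 80
  N7 sheds 112 kN: no online neighbours, lost.
Round 4 — N2, N28 snap.
  N2 sheds 142 kN: no online neighbours, lost.
  N28 sheds 192 kN to N6: 192 each.
    N6: 40+192 = 232 > 70
Round 5 — N6 snaps.
  N6 sheds 232 kN: no online neighbours, lost.
No further breaks.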